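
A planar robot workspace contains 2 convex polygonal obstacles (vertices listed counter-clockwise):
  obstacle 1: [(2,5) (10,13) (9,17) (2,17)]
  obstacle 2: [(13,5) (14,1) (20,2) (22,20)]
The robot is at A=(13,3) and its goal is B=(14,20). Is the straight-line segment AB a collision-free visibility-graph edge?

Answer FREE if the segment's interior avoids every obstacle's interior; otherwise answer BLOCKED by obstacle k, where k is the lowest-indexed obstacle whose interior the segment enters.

BLOCKED by obstacle 2

Obstacle 1 [(2,5) (10,13) (9,17) (2,17)]:
  edge (2,5)–(10,13): clear
  edge (10,13)–(9,17): clear
  edge (9,17)–(2,17): clear
  edge (2,17)–(2,5): clear
  midpoint (27/2,23/2) outside
  → clear
Obstacle 2 [(13,5) (14,1) (20,2) (22,20)]:
  edge (13,5)–(14,1): crosses AB
  edge (14,1)–(20,2): clear
  edge (20,2)–(22,20): clear
  edge (22,20)–(13,5): crosses AB
  → BLOCKED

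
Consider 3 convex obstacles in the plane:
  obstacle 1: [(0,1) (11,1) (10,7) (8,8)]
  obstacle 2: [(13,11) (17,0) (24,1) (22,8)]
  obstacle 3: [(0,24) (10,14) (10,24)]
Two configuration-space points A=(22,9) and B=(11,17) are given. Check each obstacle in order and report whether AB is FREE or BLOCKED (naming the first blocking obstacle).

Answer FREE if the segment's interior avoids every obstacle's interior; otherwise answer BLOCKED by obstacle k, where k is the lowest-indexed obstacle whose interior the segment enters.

FREE

Obstacle 1 [(0,1) (11,1) (10,7) (8,8)]:
  edge (0,1)–(11,1): clear
  edge (11,1)–(10,7): clear
  edge (10,7)–(8,8): clear
  edge (8,8)–(0,1): clear
  midpoint (33/2,13) outside
  → clear
Obstacle 2 [(13,11) (17,0) (24,1) (22,8)]:
  edge (13,11)–(17,0): clear
  edge (17,0)–(24,1): clear
  edge (24,1)–(22,8): clear
  edge (22,8)–(13,11): clear
  midpoint (33/2,13) outside
  → clear
Obstacle 3 [(0,24) (10,14) (10,24)]:
  edge (0,24)–(10,14): clear
  edge (10,14)–(10,24): clear
  edge (10,24)–(0,24): clear
  midpoint (33/2,13) outside
  → clear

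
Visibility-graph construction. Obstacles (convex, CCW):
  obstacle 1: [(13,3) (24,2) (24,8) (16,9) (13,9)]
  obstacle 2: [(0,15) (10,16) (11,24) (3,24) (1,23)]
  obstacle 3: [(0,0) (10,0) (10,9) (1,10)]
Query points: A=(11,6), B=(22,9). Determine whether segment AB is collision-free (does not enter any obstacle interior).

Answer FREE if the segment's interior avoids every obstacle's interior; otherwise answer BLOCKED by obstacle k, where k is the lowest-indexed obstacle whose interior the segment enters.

Obstacle 1 [(13,3) (24,2) (24,8) (16,9) (13,9)]:
  edge (13,3)–(24,2): clear
  edge (24,2)–(24,8): clear
  edge (24,8)–(16,9): crosses AB
  edge (16,9)–(13,9): clear
  edge (13,9)–(13,3): crosses AB
  → BLOCKED
Obstacle 2 [(0,15) (10,16) (11,24) (3,24) (1,23)]:
  edge (0,15)–(10,16): clear
  edge (10,16)–(11,24): clear
  edge (11,24)–(3,24): clear
  edge (3,24)–(1,23): clear
  edge (1,23)–(0,15): clear
  midpoint (33/2,15/2) outside
  → clear
Obstacle 3 [(0,0) (10,0) (10,9) (1,10)]:
  edge (0,0)–(10,0): clear
  edge (10,0)–(10,9): clear
  edge (10,9)–(1,10): clear
  edge (1,10)–(0,0): clear
  midpoint (33/2,15/2) outside
  → clear

BLOCKED by obstacle 1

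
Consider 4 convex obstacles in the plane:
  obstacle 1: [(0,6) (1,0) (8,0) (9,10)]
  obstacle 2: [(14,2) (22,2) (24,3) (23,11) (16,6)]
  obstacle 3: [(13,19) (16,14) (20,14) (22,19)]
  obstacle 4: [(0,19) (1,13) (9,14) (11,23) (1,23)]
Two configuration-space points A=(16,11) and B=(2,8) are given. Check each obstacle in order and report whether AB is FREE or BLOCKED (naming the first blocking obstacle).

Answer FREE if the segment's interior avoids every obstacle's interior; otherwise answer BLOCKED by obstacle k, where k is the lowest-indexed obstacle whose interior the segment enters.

BLOCKED by obstacle 1

Obstacle 1 [(0,6) (1,0) (8,0) (9,10)]:
  edge (0,6)–(1,0): clear
  edge (1,0)–(8,0): clear
  edge (8,0)–(9,10): crosses AB
  edge (9,10)–(0,6): crosses AB
  → BLOCKED
Obstacle 2 [(14,2) (22,2) (24,3) (23,11) (16,6)]:
  edge (14,2)–(22,2): clear
  edge (22,2)–(24,3): clear
  edge (24,3)–(23,11): clear
  edge (23,11)–(16,6): clear
  edge (16,6)–(14,2): clear
  midpoint (9,19/2) outside
  → clear
Obstacle 3 [(13,19) (16,14) (20,14) (22,19)]:
  edge (13,19)–(16,14): clear
  edge (16,14)–(20,14): clear
  edge (20,14)–(22,19): clear
  edge (22,19)–(13,19): clear
  midpoint (9,19/2) outside
  → clear
Obstacle 4 [(0,19) (1,13) (9,14) (11,23) (1,23)]:
  edge (0,19)–(1,13): clear
  edge (1,13)–(9,14): clear
  edge (9,14)–(11,23): clear
  edge (11,23)–(1,23): clear
  edge (1,23)–(0,19): clear
  midpoint (9,19/2) outside
  → clear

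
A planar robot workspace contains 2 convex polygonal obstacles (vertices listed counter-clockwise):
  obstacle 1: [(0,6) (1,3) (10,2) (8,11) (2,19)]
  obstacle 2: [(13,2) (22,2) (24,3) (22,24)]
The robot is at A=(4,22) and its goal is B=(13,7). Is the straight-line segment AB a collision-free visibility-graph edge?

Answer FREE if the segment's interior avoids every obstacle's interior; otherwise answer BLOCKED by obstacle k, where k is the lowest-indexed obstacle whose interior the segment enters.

FREE

Obstacle 1 [(0,6) (1,3) (10,2) (8,11) (2,19)]:
  edge (0,6)–(1,3): clear
  edge (1,3)–(10,2): clear
  edge (10,2)–(8,11): clear
  edge (8,11)–(2,19): clear
  edge (2,19)–(0,6): clear
  midpoint (17/2,29/2) outside
  → clear
Obstacle 2 [(13,2) (22,2) (24,3) (22,24)]:
  edge (13,2)–(22,2): clear
  edge (22,2)–(24,3): clear
  edge (24,3)–(22,24): clear
  edge (22,24)–(13,2): clear
  midpoint (17/2,29/2) outside
  → clear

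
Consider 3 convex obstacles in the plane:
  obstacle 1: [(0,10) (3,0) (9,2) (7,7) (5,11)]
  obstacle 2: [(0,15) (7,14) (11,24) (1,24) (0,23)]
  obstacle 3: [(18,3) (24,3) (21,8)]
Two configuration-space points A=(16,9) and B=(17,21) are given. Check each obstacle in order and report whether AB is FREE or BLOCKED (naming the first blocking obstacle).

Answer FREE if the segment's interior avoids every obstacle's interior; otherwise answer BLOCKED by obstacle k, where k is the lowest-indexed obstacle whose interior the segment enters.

FREE

Obstacle 1 [(0,10) (3,0) (9,2) (7,7) (5,11)]:
  edge (0,10)–(3,0): clear
  edge (3,0)–(9,2): clear
  edge (9,2)–(7,7): clear
  edge (7,7)–(5,11): clear
  edge (5,11)–(0,10): clear
  midpoint (33/2,15) outside
  → clear
Obstacle 2 [(0,15) (7,14) (11,24) (1,24) (0,23)]:
  edge (0,15)–(7,14): clear
  edge (7,14)–(11,24): clear
  edge (11,24)–(1,24): clear
  edge (1,24)–(0,23): clear
  edge (0,23)–(0,15): clear
  midpoint (33/2,15) outside
  → clear
Obstacle 3 [(18,3) (24,3) (21,8)]:
  edge (18,3)–(24,3): clear
  edge (24,3)–(21,8): clear
  edge (21,8)–(18,3): clear
  midpoint (33/2,15) outside
  → clear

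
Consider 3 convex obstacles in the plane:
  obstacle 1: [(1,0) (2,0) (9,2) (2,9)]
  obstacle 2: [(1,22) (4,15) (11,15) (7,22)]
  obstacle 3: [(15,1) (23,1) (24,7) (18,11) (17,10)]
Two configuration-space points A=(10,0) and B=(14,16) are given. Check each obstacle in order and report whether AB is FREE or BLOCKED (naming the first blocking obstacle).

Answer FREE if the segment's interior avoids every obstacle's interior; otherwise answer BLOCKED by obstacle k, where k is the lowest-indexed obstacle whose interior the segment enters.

FREE

Obstacle 1 [(1,0) (2,0) (9,2) (2,9)]:
  edge (1,0)–(2,0): clear
  edge (2,0)–(9,2): clear
  edge (9,2)–(2,9): clear
  edge (2,9)–(1,0): clear
  midpoint (12,8) outside
  → clear
Obstacle 2 [(1,22) (4,15) (11,15) (7,22)]:
  edge (1,22)–(4,15): clear
  edge (4,15)–(11,15): clear
  edge (11,15)–(7,22): clear
  edge (7,22)–(1,22): clear
  midpoint (12,8) outside
  → clear
Obstacle 3 [(15,1) (23,1) (24,7) (18,11) (17,10)]:
  edge (15,1)–(23,1): clear
  edge (23,1)–(24,7): clear
  edge (24,7)–(18,11): clear
  edge (18,11)–(17,10): clear
  edge (17,10)–(15,1): clear
  midpoint (12,8) outside
  → clear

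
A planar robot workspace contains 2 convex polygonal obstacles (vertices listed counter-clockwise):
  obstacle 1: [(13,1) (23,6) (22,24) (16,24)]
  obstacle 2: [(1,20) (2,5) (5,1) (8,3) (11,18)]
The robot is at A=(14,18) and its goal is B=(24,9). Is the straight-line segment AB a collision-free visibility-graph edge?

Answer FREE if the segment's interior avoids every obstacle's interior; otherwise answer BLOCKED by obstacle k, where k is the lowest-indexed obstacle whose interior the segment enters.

BLOCKED by obstacle 1

Obstacle 1 [(13,1) (23,6) (22,24) (16,24)]:
  edge (13,1)–(23,6): clear
  edge (23,6)–(22,24): crosses AB
  edge (22,24)–(16,24): clear
  edge (16,24)–(13,1): crosses AB
  → BLOCKED
Obstacle 2 [(1,20) (2,5) (5,1) (8,3) (11,18)]:
  edge (1,20)–(2,5): clear
  edge (2,5)–(5,1): clear
  edge (5,1)–(8,3): clear
  edge (8,3)–(11,18): clear
  edge (11,18)–(1,20): clear
  midpoint (19,27/2) outside
  → clear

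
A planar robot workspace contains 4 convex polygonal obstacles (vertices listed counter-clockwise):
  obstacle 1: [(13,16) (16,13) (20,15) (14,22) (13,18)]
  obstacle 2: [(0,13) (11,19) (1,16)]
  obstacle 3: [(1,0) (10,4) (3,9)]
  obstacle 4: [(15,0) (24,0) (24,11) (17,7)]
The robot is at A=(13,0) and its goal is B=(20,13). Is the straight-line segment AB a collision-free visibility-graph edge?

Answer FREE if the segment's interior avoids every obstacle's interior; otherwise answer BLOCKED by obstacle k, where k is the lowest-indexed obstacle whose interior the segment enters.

FREE

Obstacle 1 [(13,16) (16,13) (20,15) (14,22) (13,18)]:
  edge (13,16)–(16,13): clear
  edge (16,13)–(20,15): clear
  edge (20,15)–(14,22): clear
  edge (14,22)–(13,18): clear
  edge (13,18)–(13,16): clear
  midpoint (33/2,13/2) outside
  → clear
Obstacle 2 [(0,13) (11,19) (1,16)]:
  edge (0,13)–(11,19): clear
  edge (11,19)–(1,16): clear
  edge (1,16)–(0,13): clear
  midpoint (33/2,13/2) outside
  → clear
Obstacle 3 [(1,0) (10,4) (3,9)]:
  edge (1,0)–(10,4): clear
  edge (10,4)–(3,9): clear
  edge (3,9)–(1,0): clear
  midpoint (33/2,13/2) outside
  → clear
Obstacle 4 [(15,0) (24,0) (24,11) (17,7)]:
  edge (15,0)–(24,0): clear
  edge (24,0)–(24,11): clear
  edge (24,11)–(17,7): clear
  edge (17,7)–(15,0): clear
  midpoint (33/2,13/2) outside
  → clear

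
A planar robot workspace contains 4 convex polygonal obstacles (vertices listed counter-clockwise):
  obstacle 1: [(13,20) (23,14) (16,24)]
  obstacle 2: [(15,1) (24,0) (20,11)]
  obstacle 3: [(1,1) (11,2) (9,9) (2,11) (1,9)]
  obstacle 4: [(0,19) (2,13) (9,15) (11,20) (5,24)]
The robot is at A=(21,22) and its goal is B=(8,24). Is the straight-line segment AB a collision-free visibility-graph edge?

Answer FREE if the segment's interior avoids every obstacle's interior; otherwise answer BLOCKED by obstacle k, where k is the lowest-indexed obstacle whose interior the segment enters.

BLOCKED by obstacle 1

Obstacle 1 [(13,20) (23,14) (16,24)]:
  edge (13,20)–(23,14): clear
  edge (23,14)–(16,24): crosses AB
  edge (16,24)–(13,20): crosses AB
  → BLOCKED
Obstacle 2 [(15,1) (24,0) (20,11)]:
  edge (15,1)–(24,0): clear
  edge (24,0)–(20,11): clear
  edge (20,11)–(15,1): clear
  midpoint (29/2,23) outside
  → clear
Obstacle 3 [(1,1) (11,2) (9,9) (2,11) (1,9)]:
  edge (1,1)–(11,2): clear
  edge (11,2)–(9,9): clear
  edge (9,9)–(2,11): clear
  edge (2,11)–(1,9): clear
  edge (1,9)–(1,1): clear
  midpoint (29/2,23) outside
  → clear
Obstacle 4 [(0,19) (2,13) (9,15) (11,20) (5,24)]:
  edge (0,19)–(2,13): clear
  edge (2,13)–(9,15): clear
  edge (9,15)–(11,20): clear
  edge (11,20)–(5,24): clear
  edge (5,24)–(0,19): clear
  midpoint (29/2,23) outside
  → clear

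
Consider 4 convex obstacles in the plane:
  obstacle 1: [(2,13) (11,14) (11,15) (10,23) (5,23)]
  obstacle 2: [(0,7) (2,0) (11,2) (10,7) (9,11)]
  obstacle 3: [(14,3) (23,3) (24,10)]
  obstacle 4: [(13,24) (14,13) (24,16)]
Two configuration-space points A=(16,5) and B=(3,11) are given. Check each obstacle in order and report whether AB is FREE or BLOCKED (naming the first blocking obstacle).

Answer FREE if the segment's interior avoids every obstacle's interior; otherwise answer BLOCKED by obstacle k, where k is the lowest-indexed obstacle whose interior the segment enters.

BLOCKED by obstacle 2

Obstacle 1 [(2,13) (11,14) (11,15) (10,23) (5,23)]:
  edge (2,13)–(11,14): clear
  edge (11,14)–(11,15): clear
  edge (11,15)–(10,23): clear
  edge (10,23)–(5,23): clear
  edge (5,23)–(2,13): clear
  midpoint (19/2,8) outside
  → clear
Obstacle 2 [(0,7) (2,0) (11,2) (10,7) (9,11)]:
  edge (0,7)–(2,0): clear
  edge (2,0)–(11,2): clear
  edge (11,2)–(10,7): clear
  edge (10,7)–(9,11): crosses AB
  edge (9,11)–(0,7): crosses AB
  → BLOCKED
Obstacle 3 [(14,3) (23,3) (24,10)]:
  edge (14,3)–(23,3): clear
  edge (23,3)–(24,10): clear
  edge (24,10)–(14,3): clear
  midpoint (19/2,8) outside
  → clear
Obstacle 4 [(13,24) (14,13) (24,16)]:
  edge (13,24)–(14,13): clear
  edge (14,13)–(24,16): clear
  edge (24,16)–(13,24): clear
  midpoint (19/2,8) outside
  → clear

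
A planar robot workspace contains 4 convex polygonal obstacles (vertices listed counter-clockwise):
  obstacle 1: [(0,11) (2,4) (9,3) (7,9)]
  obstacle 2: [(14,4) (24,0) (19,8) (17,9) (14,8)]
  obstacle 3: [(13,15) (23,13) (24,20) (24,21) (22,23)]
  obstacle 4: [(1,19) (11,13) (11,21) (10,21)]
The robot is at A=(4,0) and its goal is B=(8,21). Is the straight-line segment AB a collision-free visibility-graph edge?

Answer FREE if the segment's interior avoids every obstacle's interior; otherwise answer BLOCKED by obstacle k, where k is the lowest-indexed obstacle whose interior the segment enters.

BLOCKED by obstacle 1

Obstacle 1 [(0,11) (2,4) (9,3) (7,9)]:
  edge (0,11)–(2,4): clear
  edge (2,4)–(9,3): crosses AB
  edge (9,3)–(7,9): clear
  edge (7,9)–(0,11): crosses AB
  → BLOCKED
Obstacle 2 [(14,4) (24,0) (19,8) (17,9) (14,8)]:
  edge (14,4)–(24,0): clear
  edge (24,0)–(19,8): clear
  edge (19,8)–(17,9): clear
  edge (17,9)–(14,8): clear
  edge (14,8)–(14,4): clear
  midpoint (6,21/2) outside
  → clear
Obstacle 3 [(13,15) (23,13) (24,20) (24,21) (22,23)]:
  edge (13,15)–(23,13): clear
  edge (23,13)–(24,20): clear
  edge (24,20)–(24,21): clear
  edge (24,21)–(22,23): clear
  edge (22,23)–(13,15): clear
  midpoint (6,21/2) outside
  → clear
Obstacle 4 [(1,19) (11,13) (11,21) (10,21)]:
  edge (1,19)–(11,13): crosses AB
  edge (11,13)–(11,21): clear
  edge (11,21)–(10,21): clear
  edge (10,21)–(1,19): crosses AB
  → BLOCKED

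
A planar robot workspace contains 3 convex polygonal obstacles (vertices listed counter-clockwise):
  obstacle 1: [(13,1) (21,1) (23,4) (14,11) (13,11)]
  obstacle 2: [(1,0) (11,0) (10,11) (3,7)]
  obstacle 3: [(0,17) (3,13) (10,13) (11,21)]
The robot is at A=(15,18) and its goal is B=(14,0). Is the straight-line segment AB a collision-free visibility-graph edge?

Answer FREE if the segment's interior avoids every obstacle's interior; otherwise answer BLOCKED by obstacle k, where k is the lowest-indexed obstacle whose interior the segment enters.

BLOCKED by obstacle 1

Obstacle 1 [(13,1) (21,1) (23,4) (14,11) (13,11)]:
  edge (13,1)–(21,1): crosses AB
  edge (21,1)–(23,4): clear
  edge (23,4)–(14,11): crosses AB
  edge (14,11)–(13,11): clear
  edge (13,11)–(13,1): clear
  → BLOCKED
Obstacle 2 [(1,0) (11,0) (10,11) (3,7)]:
  edge (1,0)–(11,0): clear
  edge (11,0)–(10,11): clear
  edge (10,11)–(3,7): clear
  edge (3,7)–(1,0): clear
  midpoint (29/2,9) outside
  → clear
Obstacle 3 [(0,17) (3,13) (10,13) (11,21)]:
  edge (0,17)–(3,13): clear
  edge (3,13)–(10,13): clear
  edge (10,13)–(11,21): clear
  edge (11,21)–(0,17): clear
  midpoint (29/2,9) outside
  → clear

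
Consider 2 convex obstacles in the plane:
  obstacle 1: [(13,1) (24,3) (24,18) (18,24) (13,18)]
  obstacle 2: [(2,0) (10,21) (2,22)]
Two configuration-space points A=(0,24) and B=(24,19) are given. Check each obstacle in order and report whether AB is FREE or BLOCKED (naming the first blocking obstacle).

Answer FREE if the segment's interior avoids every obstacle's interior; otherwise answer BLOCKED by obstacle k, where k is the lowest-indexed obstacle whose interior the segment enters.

Obstacle 1 [(13,1) (24,3) (24,18) (18,24) (13,18)]:
  edge (13,1)–(24,3): clear
  edge (24,3)–(24,18): clear
  edge (24,18)–(18,24): crosses AB
  edge (18,24)–(13,18): crosses AB
  edge (13,18)–(13,1): clear
  → BLOCKED
Obstacle 2 [(2,0) (10,21) (2,22)]:
  edge (2,0)–(10,21): clear
  edge (10,21)–(2,22): clear
  edge (2,22)–(2,0): clear
  midpoint (12,43/2) outside
  → clear

BLOCKED by obstacle 1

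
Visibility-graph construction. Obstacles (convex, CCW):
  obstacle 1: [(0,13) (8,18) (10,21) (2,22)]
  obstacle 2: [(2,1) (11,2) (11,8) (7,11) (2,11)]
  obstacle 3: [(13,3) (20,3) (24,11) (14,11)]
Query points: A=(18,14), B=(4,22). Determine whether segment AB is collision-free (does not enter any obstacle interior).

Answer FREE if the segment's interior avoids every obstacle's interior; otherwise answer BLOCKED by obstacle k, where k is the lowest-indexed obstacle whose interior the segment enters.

Obstacle 1 [(0,13) (8,18) (10,21) (2,22)]:
  edge (0,13)–(8,18): clear
  edge (8,18)–(10,21): crosses AB
  edge (10,21)–(2,22): crosses AB
  edge (2,22)–(0,13): clear
  → BLOCKED
Obstacle 2 [(2,1) (11,2) (11,8) (7,11) (2,11)]:
  edge (2,1)–(11,2): clear
  edge (11,2)–(11,8): clear
  edge (11,8)–(7,11): clear
  edge (7,11)–(2,11): clear
  edge (2,11)–(2,1): clear
  midpoint (11,18) outside
  → clear
Obstacle 3 [(13,3) (20,3) (24,11) (14,11)]:
  edge (13,3)–(20,3): clear
  edge (20,3)–(24,11): clear
  edge (24,11)–(14,11): clear
  edge (14,11)–(13,3): clear
  midpoint (11,18) outside
  → clear

BLOCKED by obstacle 1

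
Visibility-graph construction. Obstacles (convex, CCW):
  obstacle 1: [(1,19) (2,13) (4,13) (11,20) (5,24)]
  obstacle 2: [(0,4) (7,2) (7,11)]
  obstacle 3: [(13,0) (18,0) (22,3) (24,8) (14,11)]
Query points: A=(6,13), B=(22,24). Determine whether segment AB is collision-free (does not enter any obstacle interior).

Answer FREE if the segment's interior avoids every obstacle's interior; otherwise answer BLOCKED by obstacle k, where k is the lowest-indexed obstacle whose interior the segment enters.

Obstacle 1 [(1,19) (2,13) (4,13) (11,20) (5,24)]:
  edge (1,19)–(2,13): clear
  edge (2,13)–(4,13): clear
  edge (4,13)–(11,20): clear
  edge (11,20)–(5,24): clear
  edge (5,24)–(1,19): clear
  midpoint (14,37/2) outside
  → clear
Obstacle 2 [(0,4) (7,2) (7,11)]:
  edge (0,4)–(7,2): clear
  edge (7,2)–(7,11): clear
  edge (7,11)–(0,4): clear
  midpoint (14,37/2) outside
  → clear
Obstacle 3 [(13,0) (18,0) (22,3) (24,8) (14,11)]:
  edge (13,0)–(18,0): clear
  edge (18,0)–(22,3): clear
  edge (22,3)–(24,8): clear
  edge (24,8)–(14,11): clear
  edge (14,11)–(13,0): clear
  midpoint (14,37/2) outside
  → clear

FREE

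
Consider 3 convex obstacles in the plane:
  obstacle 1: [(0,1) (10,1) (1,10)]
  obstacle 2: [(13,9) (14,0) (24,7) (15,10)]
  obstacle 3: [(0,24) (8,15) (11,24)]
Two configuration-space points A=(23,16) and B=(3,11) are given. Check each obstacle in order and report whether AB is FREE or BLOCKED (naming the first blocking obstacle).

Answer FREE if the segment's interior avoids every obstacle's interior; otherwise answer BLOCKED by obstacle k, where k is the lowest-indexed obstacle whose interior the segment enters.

FREE

Obstacle 1 [(0,1) (10,1) (1,10)]:
  edge (0,1)–(10,1): clear
  edge (10,1)–(1,10): clear
  edge (1,10)–(0,1): clear
  midpoint (13,27/2) outside
  → clear
Obstacle 2 [(13,9) (14,0) (24,7) (15,10)]:
  edge (13,9)–(14,0): clear
  edge (14,0)–(24,7): clear
  edge (24,7)–(15,10): clear
  edge (15,10)–(13,9): clear
  midpoint (13,27/2) outside
  → clear
Obstacle 3 [(0,24) (8,15) (11,24)]:
  edge (0,24)–(8,15): clear
  edge (8,15)–(11,24): clear
  edge (11,24)–(0,24): clear
  midpoint (13,27/2) outside
  → clear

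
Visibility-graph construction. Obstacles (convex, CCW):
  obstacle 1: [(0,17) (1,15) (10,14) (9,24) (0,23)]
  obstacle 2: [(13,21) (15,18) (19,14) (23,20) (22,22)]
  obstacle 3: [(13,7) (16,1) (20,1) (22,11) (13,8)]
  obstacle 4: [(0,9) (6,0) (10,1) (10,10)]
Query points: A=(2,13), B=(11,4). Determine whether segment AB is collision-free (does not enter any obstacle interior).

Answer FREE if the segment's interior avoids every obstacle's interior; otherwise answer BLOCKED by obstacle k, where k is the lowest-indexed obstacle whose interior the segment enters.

BLOCKED by obstacle 4

Obstacle 1 [(0,17) (1,15) (10,14) (9,24) (0,23)]:
  edge (0,17)–(1,15): clear
  edge (1,15)–(10,14): clear
  edge (10,14)–(9,24): clear
  edge (9,24)–(0,23): clear
  edge (0,23)–(0,17): clear
  midpoint (13/2,17/2) outside
  → clear
Obstacle 2 [(13,21) (15,18) (19,14) (23,20) (22,22)]:
  edge (13,21)–(15,18): clear
  edge (15,18)–(19,14): clear
  edge (19,14)–(23,20): clear
  edge (23,20)–(22,22): clear
  edge (22,22)–(13,21): clear
  midpoint (13/2,17/2) outside
  → clear
Obstacle 3 [(13,7) (16,1) (20,1) (22,11) (13,8)]:
  edge (13,7)–(16,1): clear
  edge (16,1)–(20,1): clear
  edge (20,1)–(22,11): clear
  edge (22,11)–(13,8): clear
  edge (13,8)–(13,7): clear
  midpoint (13/2,17/2) outside
  → clear
Obstacle 4 [(0,9) (6,0) (10,1) (10,10)]:
  edge (0,9)–(6,0): clear
  edge (6,0)–(10,1): clear
  edge (10,1)–(10,10): crosses AB
  edge (10,10)–(0,9): crosses AB
  → BLOCKED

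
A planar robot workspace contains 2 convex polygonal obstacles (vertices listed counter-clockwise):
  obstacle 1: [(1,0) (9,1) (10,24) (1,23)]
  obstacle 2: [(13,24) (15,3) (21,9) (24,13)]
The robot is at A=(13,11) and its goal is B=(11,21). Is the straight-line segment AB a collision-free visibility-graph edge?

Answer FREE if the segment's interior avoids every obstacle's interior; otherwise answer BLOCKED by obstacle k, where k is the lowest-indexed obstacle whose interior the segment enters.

Obstacle 1 [(1,0) (9,1) (10,24) (1,23)]:
  edge (1,0)–(9,1): clear
  edge (9,1)–(10,24): clear
  edge (10,24)–(1,23): clear
  edge (1,23)–(1,0): clear
  midpoint (12,16) outside
  → clear
Obstacle 2 [(13,24) (15,3) (21,9) (24,13)]:
  edge (13,24)–(15,3): clear
  edge (15,3)–(21,9): clear
  edge (21,9)–(24,13): clear
  edge (24,13)–(13,24): clear
  midpoint (12,16) outside
  → clear

FREE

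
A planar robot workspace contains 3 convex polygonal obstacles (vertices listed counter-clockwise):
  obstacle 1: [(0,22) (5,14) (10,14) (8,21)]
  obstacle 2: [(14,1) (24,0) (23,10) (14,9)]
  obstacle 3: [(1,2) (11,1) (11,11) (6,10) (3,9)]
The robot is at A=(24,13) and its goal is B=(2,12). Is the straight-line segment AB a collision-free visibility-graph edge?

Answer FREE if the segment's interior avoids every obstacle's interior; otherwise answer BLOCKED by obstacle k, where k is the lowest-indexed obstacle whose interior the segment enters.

Obstacle 1 [(0,22) (5,14) (10,14) (8,21)]:
  edge (0,22)–(5,14): clear
  edge (5,14)–(10,14): clear
  edge (10,14)–(8,21): clear
  edge (8,21)–(0,22): clear
  midpoint (13,25/2) outside
  → clear
Obstacle 2 [(14,1) (24,0) (23,10) (14,9)]:
  edge (14,1)–(24,0): clear
  edge (24,0)–(23,10): clear
  edge (23,10)–(14,9): clear
  edge (14,9)–(14,1): clear
  midpoint (13,25/2) outside
  → clear
Obstacle 3 [(1,2) (11,1) (11,11) (6,10) (3,9)]:
  edge (1,2)–(11,1): clear
  edge (11,1)–(11,11): clear
  edge (11,11)–(6,10): clear
  edge (6,10)–(3,9): clear
  edge (3,9)–(1,2): clear
  midpoint (13,25/2) outside
  → clear

FREE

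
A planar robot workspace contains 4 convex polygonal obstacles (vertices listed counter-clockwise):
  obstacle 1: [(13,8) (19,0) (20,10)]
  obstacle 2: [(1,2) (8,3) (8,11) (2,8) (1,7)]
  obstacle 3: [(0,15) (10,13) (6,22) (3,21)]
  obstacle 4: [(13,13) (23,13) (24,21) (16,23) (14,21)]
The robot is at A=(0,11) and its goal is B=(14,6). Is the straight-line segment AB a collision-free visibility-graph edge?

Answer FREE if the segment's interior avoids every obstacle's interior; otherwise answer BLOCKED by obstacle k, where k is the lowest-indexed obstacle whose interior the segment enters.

Obstacle 1 [(13,8) (19,0) (20,10)]:
  edge (13,8)–(19,0): clear
  edge (19,0)–(20,10): clear
  edge (20,10)–(13,8): clear
  midpoint (7,17/2) outside
  → clear
Obstacle 2 [(1,2) (8,3) (8,11) (2,8) (1,7)]:
  edge (1,2)–(8,3): clear
  edge (8,3)–(8,11): crosses AB
  edge (8,11)–(2,8): crosses AB
  edge (2,8)–(1,7): clear
  edge (1,7)–(1,2): clear
  → BLOCKED
Obstacle 3 [(0,15) (10,13) (6,22) (3,21)]:
  edge (0,15)–(10,13): clear
  edge (10,13)–(6,22): clear
  edge (6,22)–(3,21): clear
  edge (3,21)–(0,15): clear
  midpoint (7,17/2) outside
  → clear
Obstacle 4 [(13,13) (23,13) (24,21) (16,23) (14,21)]:
  edge (13,13)–(23,13): clear
  edge (23,13)–(24,21): clear
  edge (24,21)–(16,23): clear
  edge (16,23)–(14,21): clear
  edge (14,21)–(13,13): clear
  midpoint (7,17/2) outside
  → clear

BLOCKED by obstacle 2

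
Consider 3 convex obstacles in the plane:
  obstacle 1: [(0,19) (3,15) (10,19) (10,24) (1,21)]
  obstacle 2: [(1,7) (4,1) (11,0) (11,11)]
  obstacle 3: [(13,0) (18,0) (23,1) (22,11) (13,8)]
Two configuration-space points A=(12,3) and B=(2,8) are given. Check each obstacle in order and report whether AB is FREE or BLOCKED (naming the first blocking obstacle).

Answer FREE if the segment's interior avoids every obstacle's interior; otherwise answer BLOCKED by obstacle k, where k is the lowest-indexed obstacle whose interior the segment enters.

Obstacle 1 [(0,19) (3,15) (10,19) (10,24) (1,21)]:
  edge (0,19)–(3,15): clear
  edge (3,15)–(10,19): clear
  edge (10,19)–(10,24): clear
  edge (10,24)–(1,21): clear
  edge (1,21)–(0,19): clear
  midpoint (7,11/2) outside
  → clear
Obstacle 2 [(1,7) (4,1) (11,0) (11,11)]:
  edge (1,7)–(4,1): clear
  edge (4,1)–(11,0): clear
  edge (11,0)–(11,11): crosses AB
  edge (11,11)–(1,7): crosses AB
  → BLOCKED
Obstacle 3 [(13,0) (18,0) (23,1) (22,11) (13,8)]:
  edge (13,0)–(18,0): clear
  edge (18,0)–(23,1): clear
  edge (23,1)–(22,11): clear
  edge (22,11)–(13,8): clear
  edge (13,8)–(13,0): clear
  midpoint (7,11/2) outside
  → clear

BLOCKED by obstacle 2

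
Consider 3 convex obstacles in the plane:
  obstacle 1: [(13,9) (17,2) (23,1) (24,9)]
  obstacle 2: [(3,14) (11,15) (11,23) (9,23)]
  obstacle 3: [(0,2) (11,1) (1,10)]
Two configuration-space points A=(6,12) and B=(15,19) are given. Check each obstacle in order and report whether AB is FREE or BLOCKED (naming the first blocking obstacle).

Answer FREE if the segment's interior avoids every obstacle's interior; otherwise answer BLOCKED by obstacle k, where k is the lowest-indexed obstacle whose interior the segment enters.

Obstacle 1 [(13,9) (17,2) (23,1) (24,9)]:
  edge (13,9)–(17,2): clear
  edge (17,2)–(23,1): clear
  edge (23,1)–(24,9): clear
  edge (24,9)–(13,9): clear
  midpoint (21/2,31/2) outside
  → clear
Obstacle 2 [(3,14) (11,15) (11,23) (9,23)]:
  edge (3,14)–(11,15): crosses AB
  edge (11,15)–(11,23): crosses AB
  edge (11,23)–(9,23): clear
  edge (9,23)–(3,14): clear
  → BLOCKED
Obstacle 3 [(0,2) (11,1) (1,10)]:
  edge (0,2)–(11,1): clear
  edge (11,1)–(1,10): clear
  edge (1,10)–(0,2): clear
  midpoint (21/2,31/2) outside
  → clear

BLOCKED by obstacle 2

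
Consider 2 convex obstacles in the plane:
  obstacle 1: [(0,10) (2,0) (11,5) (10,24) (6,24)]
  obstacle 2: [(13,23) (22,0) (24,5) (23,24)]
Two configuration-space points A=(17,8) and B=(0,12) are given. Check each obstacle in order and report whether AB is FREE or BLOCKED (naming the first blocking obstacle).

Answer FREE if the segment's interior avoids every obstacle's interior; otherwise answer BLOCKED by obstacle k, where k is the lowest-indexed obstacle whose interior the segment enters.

BLOCKED by obstacle 1

Obstacle 1 [(0,10) (2,0) (11,5) (10,24) (6,24)]:
  edge (0,10)–(2,0): clear
  edge (2,0)–(11,5): clear
  edge (11,5)–(10,24): crosses AB
  edge (10,24)–(6,24): clear
  edge (6,24)–(0,10): crosses AB
  → BLOCKED
Obstacle 2 [(13,23) (22,0) (24,5) (23,24)]:
  edge (13,23)–(22,0): clear
  edge (22,0)–(24,5): clear
  edge (24,5)–(23,24): clear
  edge (23,24)–(13,23): clear
  midpoint (17/2,10) outside
  → clear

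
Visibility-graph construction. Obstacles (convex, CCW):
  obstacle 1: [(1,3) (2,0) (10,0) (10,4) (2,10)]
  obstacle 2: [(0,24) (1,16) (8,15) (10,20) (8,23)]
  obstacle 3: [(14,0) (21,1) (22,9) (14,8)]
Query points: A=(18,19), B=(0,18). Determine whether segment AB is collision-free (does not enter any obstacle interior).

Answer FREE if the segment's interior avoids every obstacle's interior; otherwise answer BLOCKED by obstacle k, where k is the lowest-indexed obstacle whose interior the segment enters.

Obstacle 1 [(1,3) (2,0) (10,0) (10,4) (2,10)]:
  edge (1,3)–(2,0): clear
  edge (2,0)–(10,0): clear
  edge (10,0)–(10,4): clear
  edge (10,4)–(2,10): clear
  edge (2,10)–(1,3): clear
  midpoint (9,37/2) outside
  → clear
Obstacle 2 [(0,24) (1,16) (8,15) (10,20) (8,23)]:
  edge (0,24)–(1,16): crosses AB
  edge (1,16)–(8,15): clear
  edge (8,15)–(10,20): crosses AB
  edge (10,20)–(8,23): clear
  edge (8,23)–(0,24): clear
  → BLOCKED
Obstacle 3 [(14,0) (21,1) (22,9) (14,8)]:
  edge (14,0)–(21,1): clear
  edge (21,1)–(22,9): clear
  edge (22,9)–(14,8): clear
  edge (14,8)–(14,0): clear
  midpoint (9,37/2) outside
  → clear

BLOCKED by obstacle 2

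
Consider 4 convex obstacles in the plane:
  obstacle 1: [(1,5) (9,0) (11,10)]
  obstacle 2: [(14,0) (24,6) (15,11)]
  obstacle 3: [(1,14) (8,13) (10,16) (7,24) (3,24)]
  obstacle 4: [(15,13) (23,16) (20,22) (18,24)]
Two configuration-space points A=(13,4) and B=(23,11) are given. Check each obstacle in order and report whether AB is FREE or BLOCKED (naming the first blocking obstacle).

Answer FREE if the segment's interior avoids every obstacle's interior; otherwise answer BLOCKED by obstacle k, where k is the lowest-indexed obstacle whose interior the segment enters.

Obstacle 1 [(1,5) (9,0) (11,10)]:
  edge (1,5)–(9,0): clear
  edge (9,0)–(11,10): clear
  edge (11,10)–(1,5): clear
  midpoint (18,15/2) outside
  → clear
Obstacle 2 [(14,0) (24,6) (15,11)]:
  edge (14,0)–(24,6): clear
  edge (24,6)–(15,11): crosses AB
  edge (15,11)–(14,0): crosses AB
  → BLOCKED
Obstacle 3 [(1,14) (8,13) (10,16) (7,24) (3,24)]:
  edge (1,14)–(8,13): clear
  edge (8,13)–(10,16): clear
  edge (10,16)–(7,24): clear
  edge (7,24)–(3,24): clear
  edge (3,24)–(1,14): clear
  midpoint (18,15/2) outside
  → clear
Obstacle 4 [(15,13) (23,16) (20,22) (18,24)]:
  edge (15,13)–(23,16): clear
  edge (23,16)–(20,22): clear
  edge (20,22)–(18,24): clear
  edge (18,24)–(15,13): clear
  midpoint (18,15/2) outside
  → clear

BLOCKED by obstacle 2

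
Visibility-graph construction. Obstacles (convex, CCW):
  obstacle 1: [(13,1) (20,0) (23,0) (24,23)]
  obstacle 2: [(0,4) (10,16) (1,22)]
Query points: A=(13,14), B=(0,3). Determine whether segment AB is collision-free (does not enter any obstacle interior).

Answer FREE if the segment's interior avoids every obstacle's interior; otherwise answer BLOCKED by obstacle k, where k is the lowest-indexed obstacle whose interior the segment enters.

Obstacle 1 [(13,1) (20,0) (23,0) (24,23)]:
  edge (13,1)–(20,0): clear
  edge (20,0)–(23,0): clear
  edge (23,0)–(24,23): clear
  edge (24,23)–(13,1): clear
  midpoint (13/2,17/2) outside
  → clear
Obstacle 2 [(0,4) (10,16) (1,22)]:
  edge (0,4)–(10,16): clear
  edge (10,16)–(1,22): clear
  edge (1,22)–(0,4): clear
  midpoint (13/2,17/2) outside
  → clear

FREE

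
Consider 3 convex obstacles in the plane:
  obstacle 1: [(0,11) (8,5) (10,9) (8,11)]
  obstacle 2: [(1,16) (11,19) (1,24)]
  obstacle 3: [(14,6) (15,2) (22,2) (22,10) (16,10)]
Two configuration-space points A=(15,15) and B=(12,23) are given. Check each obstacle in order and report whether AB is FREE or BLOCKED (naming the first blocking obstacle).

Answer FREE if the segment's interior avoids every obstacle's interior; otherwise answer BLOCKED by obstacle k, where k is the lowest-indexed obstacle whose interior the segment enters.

Obstacle 1 [(0,11) (8,5) (10,9) (8,11)]:
  edge (0,11)–(8,5): clear
  edge (8,5)–(10,9): clear
  edge (10,9)–(8,11): clear
  edge (8,11)–(0,11): clear
  midpoint (27/2,19) outside
  → clear
Obstacle 2 [(1,16) (11,19) (1,24)]:
  edge (1,16)–(11,19): clear
  edge (11,19)–(1,24): clear
  edge (1,24)–(1,16): clear
  midpoint (27/2,19) outside
  → clear
Obstacle 3 [(14,6) (15,2) (22,2) (22,10) (16,10)]:
  edge (14,6)–(15,2): clear
  edge (15,2)–(22,2): clear
  edge (22,2)–(22,10): clear
  edge (22,10)–(16,10): clear
  edge (16,10)–(14,6): clear
  midpoint (27/2,19) outside
  → clear

FREE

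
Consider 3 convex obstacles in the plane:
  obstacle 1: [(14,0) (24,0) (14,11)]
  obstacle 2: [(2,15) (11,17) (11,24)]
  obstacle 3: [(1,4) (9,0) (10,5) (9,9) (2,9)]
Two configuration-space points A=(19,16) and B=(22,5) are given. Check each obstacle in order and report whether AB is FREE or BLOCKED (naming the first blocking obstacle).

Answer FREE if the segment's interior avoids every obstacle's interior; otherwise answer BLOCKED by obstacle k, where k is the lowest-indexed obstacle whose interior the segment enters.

Obstacle 1 [(14,0) (24,0) (14,11)]:
  edge (14,0)–(24,0): clear
  edge (24,0)–(14,11): clear
  edge (14,11)–(14,0): clear
  midpoint (41/2,21/2) outside
  → clear
Obstacle 2 [(2,15) (11,17) (11,24)]:
  edge (2,15)–(11,17): clear
  edge (11,17)–(11,24): clear
  edge (11,24)–(2,15): clear
  midpoint (41/2,21/2) outside
  → clear
Obstacle 3 [(1,4) (9,0) (10,5) (9,9) (2,9)]:
  edge (1,4)–(9,0): clear
  edge (9,0)–(10,5): clear
  edge (10,5)–(9,9): clear
  edge (9,9)–(2,9): clear
  edge (2,9)–(1,4): clear
  midpoint (41/2,21/2) outside
  → clear

FREE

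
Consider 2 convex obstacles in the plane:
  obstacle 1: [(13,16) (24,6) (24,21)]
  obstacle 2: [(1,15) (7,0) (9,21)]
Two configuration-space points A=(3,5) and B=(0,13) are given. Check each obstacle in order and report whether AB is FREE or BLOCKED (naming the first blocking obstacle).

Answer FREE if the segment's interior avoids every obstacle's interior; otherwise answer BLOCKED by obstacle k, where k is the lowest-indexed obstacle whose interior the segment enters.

FREE

Obstacle 1 [(13,16) (24,6) (24,21)]:
  edge (13,16)–(24,6): clear
  edge (24,6)–(24,21): clear
  edge (24,21)–(13,16): clear
  midpoint (3/2,9) outside
  → clear
Obstacle 2 [(1,15) (7,0) (9,21)]:
  edge (1,15)–(7,0): clear
  edge (7,0)–(9,21): clear
  edge (9,21)–(1,15): clear
  midpoint (3/2,9) outside
  → clear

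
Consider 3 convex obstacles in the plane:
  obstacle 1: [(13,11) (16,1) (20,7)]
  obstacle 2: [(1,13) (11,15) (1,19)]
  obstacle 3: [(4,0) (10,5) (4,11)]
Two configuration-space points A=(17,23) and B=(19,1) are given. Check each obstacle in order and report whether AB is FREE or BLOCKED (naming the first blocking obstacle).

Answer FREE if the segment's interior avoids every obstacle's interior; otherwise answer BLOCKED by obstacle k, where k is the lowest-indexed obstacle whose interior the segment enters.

Obstacle 1 [(13,11) (16,1) (20,7)]:
  edge (13,11)–(16,1): clear
  edge (16,1)–(20,7): crosses AB
  edge (20,7)–(13,11): crosses AB
  → BLOCKED
Obstacle 2 [(1,13) (11,15) (1,19)]:
  edge (1,13)–(11,15): clear
  edge (11,15)–(1,19): clear
  edge (1,19)–(1,13): clear
  midpoint (18,12) outside
  → clear
Obstacle 3 [(4,0) (10,5) (4,11)]:
  edge (4,0)–(10,5): clear
  edge (10,5)–(4,11): clear
  edge (4,11)–(4,0): clear
  midpoint (18,12) outside
  → clear

BLOCKED by obstacle 1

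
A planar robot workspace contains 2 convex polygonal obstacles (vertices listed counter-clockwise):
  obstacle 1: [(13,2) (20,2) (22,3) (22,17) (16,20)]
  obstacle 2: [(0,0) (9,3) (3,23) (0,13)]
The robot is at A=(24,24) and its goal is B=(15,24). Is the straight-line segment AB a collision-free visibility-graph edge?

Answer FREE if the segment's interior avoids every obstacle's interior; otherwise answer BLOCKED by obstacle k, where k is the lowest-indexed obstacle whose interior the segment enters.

FREE

Obstacle 1 [(13,2) (20,2) (22,3) (22,17) (16,20)]:
  edge (13,2)–(20,2): clear
  edge (20,2)–(22,3): clear
  edge (22,3)–(22,17): clear
  edge (22,17)–(16,20): clear
  edge (16,20)–(13,2): clear
  midpoint (39/2,24) outside
  → clear
Obstacle 2 [(0,0) (9,3) (3,23) (0,13)]:
  edge (0,0)–(9,3): clear
  edge (9,3)–(3,23): clear
  edge (3,23)–(0,13): clear
  edge (0,13)–(0,0): clear
  midpoint (39/2,24) outside
  → clear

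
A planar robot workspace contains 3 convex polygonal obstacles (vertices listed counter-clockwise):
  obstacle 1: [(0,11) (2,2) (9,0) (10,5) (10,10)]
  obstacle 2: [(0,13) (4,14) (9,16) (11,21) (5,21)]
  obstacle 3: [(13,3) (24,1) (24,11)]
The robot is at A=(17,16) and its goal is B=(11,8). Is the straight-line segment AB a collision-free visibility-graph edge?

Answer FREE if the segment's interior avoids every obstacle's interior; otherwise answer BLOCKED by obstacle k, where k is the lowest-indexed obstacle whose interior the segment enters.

Obstacle 1 [(0,11) (2,2) (9,0) (10,5) (10,10)]:
  edge (0,11)–(2,2): clear
  edge (2,2)–(9,0): clear
  edge (9,0)–(10,5): clear
  edge (10,5)–(10,10): clear
  edge (10,10)–(0,11): clear
  midpoint (14,12) outside
  → clear
Obstacle 2 [(0,13) (4,14) (9,16) (11,21) (5,21)]:
  edge (0,13)–(4,14): clear
  edge (4,14)–(9,16): clear
  edge (9,16)–(11,21): clear
  edge (11,21)–(5,21): clear
  edge (5,21)–(0,13): clear
  midpoint (14,12) outside
  → clear
Obstacle 3 [(13,3) (24,1) (24,11)]:
  edge (13,3)–(24,1): clear
  edge (24,1)–(24,11): clear
  edge (24,11)–(13,3): clear
  midpoint (14,12) outside
  → clear

FREE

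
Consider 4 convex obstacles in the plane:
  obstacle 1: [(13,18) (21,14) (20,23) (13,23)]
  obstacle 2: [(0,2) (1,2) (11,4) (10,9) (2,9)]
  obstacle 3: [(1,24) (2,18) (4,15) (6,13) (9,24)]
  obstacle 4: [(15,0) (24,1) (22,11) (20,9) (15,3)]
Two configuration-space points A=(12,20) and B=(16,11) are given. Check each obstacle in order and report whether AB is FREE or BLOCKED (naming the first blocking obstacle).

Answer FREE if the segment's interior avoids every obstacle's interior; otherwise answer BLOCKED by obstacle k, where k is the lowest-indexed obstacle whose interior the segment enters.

Obstacle 1 [(13,18) (21,14) (20,23) (13,23)]:
  edge (13,18)–(21,14): clear
  edge (21,14)–(20,23): clear
  edge (20,23)–(13,23): clear
  edge (13,23)–(13,18): clear
  midpoint (14,31/2) outside
  → clear
Obstacle 2 [(0,2) (1,2) (11,4) (10,9) (2,9)]:
  edge (0,2)–(1,2): clear
  edge (1,2)–(11,4): clear
  edge (11,4)–(10,9): clear
  edge (10,9)–(2,9): clear
  edge (2,9)–(0,2): clear
  midpoint (14,31/2) outside
  → clear
Obstacle 3 [(1,24) (2,18) (4,15) (6,13) (9,24)]:
  edge (1,24)–(2,18): clear
  edge (2,18)–(4,15): clear
  edge (4,15)–(6,13): clear
  edge (6,13)–(9,24): clear
  edge (9,24)–(1,24): clear
  midpoint (14,31/2) outside
  → clear
Obstacle 4 [(15,0) (24,1) (22,11) (20,9) (15,3)]:
  edge (15,0)–(24,1): clear
  edge (24,1)–(22,11): clear
  edge (22,11)–(20,9): clear
  edge (20,9)–(15,3): clear
  edge (15,3)–(15,0): clear
  midpoint (14,31/2) outside
  → clear

FREE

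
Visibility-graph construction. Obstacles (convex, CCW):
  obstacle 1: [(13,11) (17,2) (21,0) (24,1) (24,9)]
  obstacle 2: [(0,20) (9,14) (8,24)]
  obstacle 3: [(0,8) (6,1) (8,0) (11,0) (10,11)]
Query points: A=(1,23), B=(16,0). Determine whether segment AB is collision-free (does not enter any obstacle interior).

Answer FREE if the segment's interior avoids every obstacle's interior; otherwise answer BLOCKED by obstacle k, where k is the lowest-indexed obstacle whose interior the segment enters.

Obstacle 1 [(13,11) (17,2) (21,0) (24,1) (24,9)]:
  edge (13,11)–(17,2): clear
  edge (17,2)–(21,0): clear
  edge (21,0)–(24,1): clear
  edge (24,1)–(24,9): clear
  edge (24,9)–(13,11): clear
  midpoint (17/2,23/2) outside
  → clear
Obstacle 2 [(0,20) (9,14) (8,24)]:
  edge (0,20)–(9,14): crosses AB
  edge (9,14)–(8,24): clear
  edge (8,24)–(0,20): crosses AB
  → BLOCKED
Obstacle 3 [(0,8) (6,1) (8,0) (11,0) (10,11)]:
  edge (0,8)–(6,1): clear
  edge (6,1)–(8,0): clear
  edge (8,0)–(11,0): clear
  edge (11,0)–(10,11): crosses AB
  edge (10,11)–(0,8): crosses AB
  → BLOCKED

BLOCKED by obstacle 2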